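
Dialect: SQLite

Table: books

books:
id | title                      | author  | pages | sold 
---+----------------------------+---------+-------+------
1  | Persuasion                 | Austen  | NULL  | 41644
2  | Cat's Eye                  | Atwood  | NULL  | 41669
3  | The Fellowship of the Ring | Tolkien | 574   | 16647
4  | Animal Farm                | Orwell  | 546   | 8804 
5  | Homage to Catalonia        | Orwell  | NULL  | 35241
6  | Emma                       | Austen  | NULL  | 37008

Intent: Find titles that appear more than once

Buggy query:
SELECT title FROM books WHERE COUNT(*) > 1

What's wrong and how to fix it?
Bug: COUNT(*) is an aggregate and cannot be used in WHERE

Fix: Group first, then use HAVING for the count condition

Corrected query:
SELECT title FROM books GROUP BY title HAVING COUNT(*) > 1

Result:
(no rows)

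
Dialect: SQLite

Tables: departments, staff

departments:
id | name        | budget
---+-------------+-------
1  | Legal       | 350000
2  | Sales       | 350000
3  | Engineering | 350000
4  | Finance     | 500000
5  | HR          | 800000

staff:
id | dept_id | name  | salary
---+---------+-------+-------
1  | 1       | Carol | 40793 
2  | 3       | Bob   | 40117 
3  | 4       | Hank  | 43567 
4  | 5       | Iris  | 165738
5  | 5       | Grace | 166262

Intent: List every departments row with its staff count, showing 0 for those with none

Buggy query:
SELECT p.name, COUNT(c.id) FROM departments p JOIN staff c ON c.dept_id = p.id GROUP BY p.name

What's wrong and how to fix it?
Bug: INNER JOIN drops departments rows that have no matching staff rows

Fix: Switch to LEFT JOIN to retain unmatched parent rows

Corrected query:
SELECT p.name, COUNT(c.id) FROM departments p LEFT JOIN staff c ON c.dept_id = p.id GROUP BY p.name

Result:
name        | COUNT(c.id)
------------+------------
Engineering | 1          
Finance     | 1          
HR          | 2          
Legal       | 1          
Sales       | 0          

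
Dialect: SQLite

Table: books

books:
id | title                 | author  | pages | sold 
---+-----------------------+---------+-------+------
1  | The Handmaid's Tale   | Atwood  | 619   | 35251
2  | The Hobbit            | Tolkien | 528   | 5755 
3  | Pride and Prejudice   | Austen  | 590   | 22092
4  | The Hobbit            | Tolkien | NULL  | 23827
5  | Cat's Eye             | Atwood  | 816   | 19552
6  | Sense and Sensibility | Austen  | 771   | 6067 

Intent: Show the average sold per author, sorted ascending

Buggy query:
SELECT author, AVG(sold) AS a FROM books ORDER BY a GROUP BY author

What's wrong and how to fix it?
Bug: ORDER BY appears before GROUP BY; SQL clause order requires GROUP BY first

Fix: Move ORDER BY to the end, after GROUP BY

Corrected query:
SELECT author, AVG(sold) AS a FROM books GROUP BY author ORDER BY a

Result:
author  | a      
--------+--------
Austen  | 14079.5
Tolkien | 14791  
Atwood  | 27401.5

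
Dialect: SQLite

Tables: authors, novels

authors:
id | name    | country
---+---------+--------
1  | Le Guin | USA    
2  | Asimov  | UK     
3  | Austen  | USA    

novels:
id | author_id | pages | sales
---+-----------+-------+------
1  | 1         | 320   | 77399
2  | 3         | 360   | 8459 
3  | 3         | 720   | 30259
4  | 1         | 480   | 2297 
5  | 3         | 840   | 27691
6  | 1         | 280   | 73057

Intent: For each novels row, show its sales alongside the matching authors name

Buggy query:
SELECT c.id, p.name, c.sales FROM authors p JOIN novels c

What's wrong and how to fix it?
Bug: Missing join condition: each novels row is matched to all authors rows instead of just its own

Fix: Specify the join condition linking the foreign key to the parent id

Corrected query:
SELECT c.id, p.name, c.sales FROM authors p JOIN novels c ON c.author_id = p.id

Result:
id | name    | sales
---+---------+------
1  | Le Guin | 77399
2  | Austen  | 8459 
3  | Austen  | 30259
4  | Le Guin | 2297 
5  | Austen  | 27691
6  | Le Guin | 73057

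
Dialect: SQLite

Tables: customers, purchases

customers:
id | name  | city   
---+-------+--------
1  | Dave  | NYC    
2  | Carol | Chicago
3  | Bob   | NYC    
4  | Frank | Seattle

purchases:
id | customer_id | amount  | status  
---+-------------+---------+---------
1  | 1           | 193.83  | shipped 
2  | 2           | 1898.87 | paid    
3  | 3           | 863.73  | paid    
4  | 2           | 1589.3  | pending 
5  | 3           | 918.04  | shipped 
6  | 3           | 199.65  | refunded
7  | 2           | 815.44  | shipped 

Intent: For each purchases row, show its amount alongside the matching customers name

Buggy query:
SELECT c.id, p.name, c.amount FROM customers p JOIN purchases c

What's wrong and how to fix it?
Bug: Missing join condition: each purchases row is matched to all customers rows instead of just its own

Fix: Add ON c.customer_id = p.id to the JOIN

Corrected query:
SELECT c.id, p.name, c.amount FROM customers p JOIN purchases c ON c.customer_id = p.id

Result:
id | name  | amount 
---+-------+--------
1  | Dave  | 193.83 
2  | Carol | 1898.87
3  | Bob   | 863.73 
4  | Carol | 1589.3 
5  | Bob   | 918.04 
6  | Bob   | 199.65 
7  | Carol | 815.44 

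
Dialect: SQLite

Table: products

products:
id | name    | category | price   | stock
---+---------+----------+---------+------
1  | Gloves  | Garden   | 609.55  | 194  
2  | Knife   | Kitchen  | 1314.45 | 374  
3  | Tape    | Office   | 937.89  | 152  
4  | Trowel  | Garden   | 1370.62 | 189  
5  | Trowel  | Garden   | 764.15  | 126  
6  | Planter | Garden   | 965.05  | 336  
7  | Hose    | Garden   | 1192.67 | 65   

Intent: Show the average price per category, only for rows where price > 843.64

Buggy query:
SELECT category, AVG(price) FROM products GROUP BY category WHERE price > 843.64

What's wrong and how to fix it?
Bug: Row-level WHERE must come before GROUP BY in the clause order

Fix: Place WHERE between FROM and GROUP BY

Corrected query:
SELECT category, AVG(price) FROM products WHERE price > 843.64 GROUP BY category

Result:
category | AVG(price) 
---------+------------
Garden   | 1176.113333
Kitchen  | 1314.45    
Office   | 937.89     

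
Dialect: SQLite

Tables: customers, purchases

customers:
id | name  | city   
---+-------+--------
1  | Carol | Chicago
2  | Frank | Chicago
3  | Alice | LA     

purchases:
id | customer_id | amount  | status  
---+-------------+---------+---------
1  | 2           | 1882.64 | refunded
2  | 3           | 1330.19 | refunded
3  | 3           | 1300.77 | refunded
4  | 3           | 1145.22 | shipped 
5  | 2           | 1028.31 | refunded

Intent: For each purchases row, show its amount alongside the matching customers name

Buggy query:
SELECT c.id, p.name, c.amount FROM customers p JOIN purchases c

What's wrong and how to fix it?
Bug: JOIN with no ON clause produces a cartesian product; every purchases row pairs with every customers row

Fix: Add ON c.customer_id = p.id to the JOIN

Corrected query:
SELECT c.id, p.name, c.amount FROM customers p JOIN purchases c ON c.customer_id = p.id

Result:
id | name  | amount 
---+-------+--------
1  | Frank | 1882.64
2  | Alice | 1330.19
3  | Alice | 1300.77
4  | Alice | 1145.22
5  | Frank | 1028.31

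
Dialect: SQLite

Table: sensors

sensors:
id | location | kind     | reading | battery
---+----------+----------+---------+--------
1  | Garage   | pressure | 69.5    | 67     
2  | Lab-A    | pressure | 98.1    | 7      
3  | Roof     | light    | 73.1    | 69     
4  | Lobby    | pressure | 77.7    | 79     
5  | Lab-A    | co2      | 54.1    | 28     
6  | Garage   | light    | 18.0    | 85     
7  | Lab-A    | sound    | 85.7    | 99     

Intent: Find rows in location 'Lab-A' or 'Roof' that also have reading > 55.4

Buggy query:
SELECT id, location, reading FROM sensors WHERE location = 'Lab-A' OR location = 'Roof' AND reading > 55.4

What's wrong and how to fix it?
Bug: AND binds tighter than OR, so this parses as location = 'Lab-A' OR (location = 'Roof' AND reading > 55.4)

Fix: Add parentheses around the OR so the AND applies to both alternatives

Corrected query:
SELECT id, location, reading FROM sensors WHERE (location = 'Lab-A' OR location = 'Roof') AND reading > 55.4

Result:
id | location | reading
---+----------+--------
2  | Lab-A    | 98.1   
3  | Roof     | 73.1   
7  | Lab-A    | 85.7   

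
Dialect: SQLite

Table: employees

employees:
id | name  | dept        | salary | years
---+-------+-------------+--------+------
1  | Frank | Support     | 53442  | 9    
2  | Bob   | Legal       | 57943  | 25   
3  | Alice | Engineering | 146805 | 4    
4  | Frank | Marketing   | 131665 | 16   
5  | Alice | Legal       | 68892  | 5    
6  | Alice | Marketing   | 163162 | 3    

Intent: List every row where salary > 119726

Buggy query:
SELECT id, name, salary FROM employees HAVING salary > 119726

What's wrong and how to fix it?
Bug: HAVING filters the output of aggregation, but this query has no GROUP BY and no aggregate functions, so SQLite rejects it (HAVING clause on a non-aggregate query); the condition here is per row

Fix: Replace HAVING with WHERE since the condition applies to individual rows

Corrected query:
SELECT id, name, salary FROM employees WHERE salary > 119726

Result:
id | name  | salary
---+-------+-------
3  | Alice | 146805
4  | Frank | 131665
6  | Alice | 163162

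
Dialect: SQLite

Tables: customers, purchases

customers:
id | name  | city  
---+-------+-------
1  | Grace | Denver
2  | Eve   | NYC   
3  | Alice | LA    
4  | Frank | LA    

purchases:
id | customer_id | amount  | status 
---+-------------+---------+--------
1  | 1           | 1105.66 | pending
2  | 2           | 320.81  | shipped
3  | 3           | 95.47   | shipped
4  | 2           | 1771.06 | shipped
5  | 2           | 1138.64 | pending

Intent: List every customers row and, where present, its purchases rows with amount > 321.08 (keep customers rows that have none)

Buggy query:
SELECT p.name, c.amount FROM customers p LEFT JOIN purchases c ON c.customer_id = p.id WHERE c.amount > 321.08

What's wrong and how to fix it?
Bug: Filtering c.amount in WHERE discards the NULL rows produced by LEFT JOIN, turning it into an inner join

Fix: Put 'c.amount > 321.08' in the JOIN's ON clause instead of WHERE

Corrected query:
SELECT p.name, c.amount FROM customers p LEFT JOIN purchases c ON c.customer_id = p.id AND c.amount > 321.08

Result:
name  | amount 
------+--------
Grace | 1105.66
Eve   | 1138.64
Eve   | 1771.06
Alice | NULL   
Frank | NULL   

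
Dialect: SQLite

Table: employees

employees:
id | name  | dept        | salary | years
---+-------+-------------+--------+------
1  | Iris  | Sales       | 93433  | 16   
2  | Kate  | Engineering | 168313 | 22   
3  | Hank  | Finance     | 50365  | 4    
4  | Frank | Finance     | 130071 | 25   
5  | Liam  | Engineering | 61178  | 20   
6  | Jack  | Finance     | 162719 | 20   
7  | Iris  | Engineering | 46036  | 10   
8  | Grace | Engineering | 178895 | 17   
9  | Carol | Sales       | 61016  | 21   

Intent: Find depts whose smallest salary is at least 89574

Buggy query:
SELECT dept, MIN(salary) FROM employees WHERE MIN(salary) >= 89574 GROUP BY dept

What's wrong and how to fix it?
Bug: MIN() in WHERE is a misuse of aggregate

Fix: Use HAVING for the per-group MIN condition

Corrected query:
SELECT dept, MIN(salary) FROM employees GROUP BY dept HAVING MIN(salary) >= 89574

Result:
(no rows)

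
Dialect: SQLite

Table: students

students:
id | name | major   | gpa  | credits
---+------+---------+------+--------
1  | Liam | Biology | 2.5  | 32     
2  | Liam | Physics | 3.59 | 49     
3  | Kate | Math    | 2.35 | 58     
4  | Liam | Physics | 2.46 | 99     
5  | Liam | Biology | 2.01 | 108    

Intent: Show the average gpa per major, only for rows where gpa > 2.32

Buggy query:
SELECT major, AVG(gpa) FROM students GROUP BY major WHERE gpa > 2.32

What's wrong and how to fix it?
Bug: Row-level WHERE must come before GROUP BY in the clause order

Fix: Move the WHERE clause before GROUP BY

Corrected query:
SELECT major, AVG(gpa) FROM students WHERE gpa > 2.32 GROUP BY major

Result:
major   | AVG(gpa)
--------+---------
Biology | 2.5     
Math    | 2.35    
Physics | 3.025   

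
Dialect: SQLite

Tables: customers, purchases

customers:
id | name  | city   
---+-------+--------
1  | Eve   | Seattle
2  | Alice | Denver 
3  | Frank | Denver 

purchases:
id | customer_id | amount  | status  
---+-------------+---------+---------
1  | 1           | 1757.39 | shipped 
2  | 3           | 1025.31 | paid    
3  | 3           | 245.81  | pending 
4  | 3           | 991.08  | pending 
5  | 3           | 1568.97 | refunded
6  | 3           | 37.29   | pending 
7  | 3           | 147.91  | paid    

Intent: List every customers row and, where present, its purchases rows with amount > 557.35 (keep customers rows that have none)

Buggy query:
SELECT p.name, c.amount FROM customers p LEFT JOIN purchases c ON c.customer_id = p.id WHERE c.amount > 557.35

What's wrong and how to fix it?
Bug: Filtering c.amount in WHERE discards the NULL rows produced by LEFT JOIN, turning it into an inner join

Fix: Move the right-table condition into the ON clause so unmatched parents are kept

Corrected query:
SELECT p.name, c.amount FROM customers p LEFT JOIN purchases c ON c.customer_id = p.id AND c.amount > 557.35

Result:
name  | amount 
------+--------
Eve   | 1757.39
Alice | NULL   
Frank | 991.08 
Frank | 1025.31
Frank | 1568.97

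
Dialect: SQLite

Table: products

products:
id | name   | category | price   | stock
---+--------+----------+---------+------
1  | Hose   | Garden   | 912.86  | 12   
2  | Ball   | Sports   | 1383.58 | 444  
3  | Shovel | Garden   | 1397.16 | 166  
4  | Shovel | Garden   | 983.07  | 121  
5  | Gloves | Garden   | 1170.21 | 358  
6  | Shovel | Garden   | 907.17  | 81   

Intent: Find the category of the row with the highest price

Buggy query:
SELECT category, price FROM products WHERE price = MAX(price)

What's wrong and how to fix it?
Bug: WHERE is evaluated per row; an aggregate over the whole table isn't defined there

Fix: Wrap MAX in a scalar subquery so WHERE compares against a single value

Corrected query:
SELECT category, price FROM products WHERE price = (SELECT MAX(price) FROM products)

Result:
category | price  
---------+--------
Garden   | 1397.16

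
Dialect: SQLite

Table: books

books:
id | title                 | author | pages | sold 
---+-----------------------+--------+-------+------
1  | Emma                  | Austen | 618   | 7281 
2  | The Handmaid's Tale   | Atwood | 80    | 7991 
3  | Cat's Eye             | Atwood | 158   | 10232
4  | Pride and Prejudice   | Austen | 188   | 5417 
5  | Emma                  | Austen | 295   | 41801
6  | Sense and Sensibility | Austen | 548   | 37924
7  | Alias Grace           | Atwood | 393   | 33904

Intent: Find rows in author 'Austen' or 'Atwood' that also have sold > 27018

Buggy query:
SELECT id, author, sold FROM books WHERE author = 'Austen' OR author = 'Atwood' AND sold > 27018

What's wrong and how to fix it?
Bug: Without parentheses, AND is evaluated before OR, so the sold filter only applies to the 'Atwood' branch

Fix: Add parentheses around the OR so the AND applies to both alternatives

Corrected query:
SELECT id, author, sold FROM books WHERE (author = 'Austen' OR author = 'Atwood') AND sold > 27018

Result:
id | author | sold 
---+--------+------
5  | Austen | 41801
6  | Austen | 37924
7  | Atwood | 33904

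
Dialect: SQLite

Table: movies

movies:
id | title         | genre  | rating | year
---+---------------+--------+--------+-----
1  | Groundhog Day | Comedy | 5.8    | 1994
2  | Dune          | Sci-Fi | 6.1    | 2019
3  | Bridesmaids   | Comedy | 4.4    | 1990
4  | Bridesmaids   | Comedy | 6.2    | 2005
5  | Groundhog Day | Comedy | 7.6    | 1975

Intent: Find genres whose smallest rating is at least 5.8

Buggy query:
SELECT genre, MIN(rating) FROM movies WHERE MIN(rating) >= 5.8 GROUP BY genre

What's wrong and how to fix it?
Bug: MIN() in WHERE is a misuse of aggregate

Fix: Use HAVING for the per-group MIN condition

Corrected query:
SELECT genre, MIN(rating) FROM movies GROUP BY genre HAVING MIN(rating) >= 5.8

Result:
genre  | MIN(rating)
-------+------------
Sci-Fi | 6.1        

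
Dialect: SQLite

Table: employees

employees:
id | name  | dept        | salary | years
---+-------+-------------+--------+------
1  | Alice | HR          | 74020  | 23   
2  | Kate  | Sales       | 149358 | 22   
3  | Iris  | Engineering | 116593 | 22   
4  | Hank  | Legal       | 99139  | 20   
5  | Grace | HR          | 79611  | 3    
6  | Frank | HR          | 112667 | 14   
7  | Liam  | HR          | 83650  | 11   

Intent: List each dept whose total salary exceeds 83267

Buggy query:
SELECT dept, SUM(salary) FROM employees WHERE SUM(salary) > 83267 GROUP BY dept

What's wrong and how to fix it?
Bug: Aggregate functions cannot appear in a WHERE clause

Fix: Move the aggregate condition to a HAVING clause

Corrected query:
SELECT dept, SUM(salary) FROM employees GROUP BY dept HAVING SUM(salary) > 83267

Result:
dept        | SUM(salary)
------------+------------
Engineering | 116593     
HR          | 349948     
Legal       | 99139      
Sales       | 149358     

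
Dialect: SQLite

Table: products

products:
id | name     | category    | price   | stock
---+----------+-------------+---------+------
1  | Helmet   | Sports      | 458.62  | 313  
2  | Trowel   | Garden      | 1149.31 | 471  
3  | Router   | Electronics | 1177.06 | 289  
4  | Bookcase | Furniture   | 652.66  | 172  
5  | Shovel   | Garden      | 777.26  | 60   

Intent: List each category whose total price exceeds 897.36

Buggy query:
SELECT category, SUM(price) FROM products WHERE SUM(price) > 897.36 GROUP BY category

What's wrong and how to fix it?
Bug: Aggregate functions cannot appear in a WHERE clause

Fix: Use HAVING (which filters groups after aggregation) instead of WHERE

Corrected query:
SELECT category, SUM(price) FROM products GROUP BY category HAVING SUM(price) > 897.36

Result:
category    | SUM(price)
------------+-----------
Electronics | 1177.06   
Garden      | 1926.57   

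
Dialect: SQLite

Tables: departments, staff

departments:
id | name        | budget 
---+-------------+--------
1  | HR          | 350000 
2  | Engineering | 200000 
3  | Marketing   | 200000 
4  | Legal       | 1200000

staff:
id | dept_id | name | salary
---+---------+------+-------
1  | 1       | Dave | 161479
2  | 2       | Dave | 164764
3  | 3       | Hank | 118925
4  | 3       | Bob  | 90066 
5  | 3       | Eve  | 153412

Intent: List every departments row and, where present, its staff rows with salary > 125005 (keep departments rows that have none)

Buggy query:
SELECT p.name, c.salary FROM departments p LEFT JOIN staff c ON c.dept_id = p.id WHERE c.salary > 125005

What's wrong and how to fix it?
Bug: A WHERE condition on the right-hand table after LEFT JOIN drops unmatched parents

Fix: Move the right-table condition into the ON clause so unmatched parents are kept

Corrected query:
SELECT p.name, c.salary FROM departments p LEFT JOIN staff c ON c.dept_id = p.id AND c.salary > 125005

Result:
name        | salary
------------+-------
HR          | 161479
Engineering | 164764
Marketing   | 153412
Legal       | NULL  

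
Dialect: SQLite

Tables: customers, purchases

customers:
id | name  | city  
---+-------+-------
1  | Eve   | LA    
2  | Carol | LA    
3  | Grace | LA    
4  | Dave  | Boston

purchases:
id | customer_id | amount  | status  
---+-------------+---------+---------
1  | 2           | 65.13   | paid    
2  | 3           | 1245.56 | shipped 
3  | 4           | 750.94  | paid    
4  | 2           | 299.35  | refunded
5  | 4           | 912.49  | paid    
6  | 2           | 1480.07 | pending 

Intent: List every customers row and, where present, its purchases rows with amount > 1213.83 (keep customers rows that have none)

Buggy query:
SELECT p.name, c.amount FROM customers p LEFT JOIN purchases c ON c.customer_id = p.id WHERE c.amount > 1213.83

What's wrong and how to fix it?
Bug: Filtering c.amount in WHERE discards the NULL rows produced by LEFT JOIN, turning it into an inner join

Fix: Move the right-table condition into the ON clause so unmatched parents are kept

Corrected query:
SELECT p.name, c.amount FROM customers p LEFT JOIN purchases c ON c.customer_id = p.id AND c.amount > 1213.83

Result:
name  | amount 
------+--------
Eve   | NULL   
Carol | 1480.07
Grace | 1245.56
Dave  | NULL   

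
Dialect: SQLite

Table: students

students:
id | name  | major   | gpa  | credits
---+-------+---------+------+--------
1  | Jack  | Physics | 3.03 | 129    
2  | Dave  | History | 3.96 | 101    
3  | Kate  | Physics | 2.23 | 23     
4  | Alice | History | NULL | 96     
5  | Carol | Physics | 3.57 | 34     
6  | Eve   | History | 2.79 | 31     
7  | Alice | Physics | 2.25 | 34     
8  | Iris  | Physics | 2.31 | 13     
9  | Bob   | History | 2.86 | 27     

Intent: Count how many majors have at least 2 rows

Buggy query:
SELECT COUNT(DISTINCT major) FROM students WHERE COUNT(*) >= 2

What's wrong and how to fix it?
Bug: COUNT(*) cannot appear in WHERE; the per-group count doesn't exist yet

Fix: Group first with HAVING COUNT(*) >= 2, then COUNT the resulting groups

Corrected query:
SELECT COUNT(*) FROM (SELECT major FROM students GROUP BY major HAVING COUNT(*) >= 2)

Result:
COUNT(*)
--------
2       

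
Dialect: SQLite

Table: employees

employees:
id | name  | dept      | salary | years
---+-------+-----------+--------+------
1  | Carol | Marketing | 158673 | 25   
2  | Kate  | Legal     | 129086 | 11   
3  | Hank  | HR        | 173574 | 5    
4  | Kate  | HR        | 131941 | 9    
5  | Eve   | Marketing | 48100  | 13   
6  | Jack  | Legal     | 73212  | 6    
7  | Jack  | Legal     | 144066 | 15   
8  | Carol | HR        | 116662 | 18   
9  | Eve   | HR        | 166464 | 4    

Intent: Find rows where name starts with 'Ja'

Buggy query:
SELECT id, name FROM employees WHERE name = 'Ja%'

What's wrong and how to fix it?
Bug: '=' compares the literal string including the % character; pattern matching needs LIKE

Fix: Use LIKE for wildcard pattern matching

Corrected query:
SELECT id, name FROM employees WHERE name LIKE 'Ja%'

Result:
id | name
---+-----
6  | Jack
7  | Jack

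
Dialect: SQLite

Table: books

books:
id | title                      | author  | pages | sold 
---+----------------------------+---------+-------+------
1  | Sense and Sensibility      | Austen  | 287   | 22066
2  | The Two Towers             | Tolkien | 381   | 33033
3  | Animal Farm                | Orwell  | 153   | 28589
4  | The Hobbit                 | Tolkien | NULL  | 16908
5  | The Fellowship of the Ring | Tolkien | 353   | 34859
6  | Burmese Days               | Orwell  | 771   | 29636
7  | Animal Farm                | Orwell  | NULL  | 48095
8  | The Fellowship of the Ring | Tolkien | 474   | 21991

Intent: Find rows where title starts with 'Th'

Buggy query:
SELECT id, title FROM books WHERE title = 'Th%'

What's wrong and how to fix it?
Bug: Wildcards only work with LIKE; '=' treats '%' as a literal character

Fix: Use LIKE for wildcard pattern matching

Corrected query:
SELECT id, title FROM books WHERE title LIKE 'Th%'

Result:
id | title                     
---+---------------------------
2  | The Two Towers            
4  | The Hobbit                
5  | The Fellowship of the Ring
8  | The Fellowship of the Ring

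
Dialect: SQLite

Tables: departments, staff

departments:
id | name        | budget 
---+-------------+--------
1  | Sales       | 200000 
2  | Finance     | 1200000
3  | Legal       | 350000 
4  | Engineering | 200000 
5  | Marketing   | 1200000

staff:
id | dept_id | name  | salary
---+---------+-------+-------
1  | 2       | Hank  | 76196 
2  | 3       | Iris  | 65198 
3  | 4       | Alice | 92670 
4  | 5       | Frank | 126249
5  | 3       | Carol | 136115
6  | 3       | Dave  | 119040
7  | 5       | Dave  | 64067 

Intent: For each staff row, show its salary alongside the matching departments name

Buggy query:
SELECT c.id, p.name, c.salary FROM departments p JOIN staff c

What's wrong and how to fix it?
Bug: Missing join condition: each staff row is matched to all departments rows instead of just its own

Fix: Add ON c.dept_id = p.id to the JOIN

Corrected query:
SELECT c.id, p.name, c.salary FROM departments p JOIN staff c ON c.dept_id = p.id

Result:
id | name        | salary
---+-------------+-------
1  | Finance     | 76196 
2  | Legal       | 65198 
3  | Engineering | 92670 
4  | Marketing   | 126249
5  | Legal       | 136115
6  | Legal       | 119040
7  | Marketing   | 64067 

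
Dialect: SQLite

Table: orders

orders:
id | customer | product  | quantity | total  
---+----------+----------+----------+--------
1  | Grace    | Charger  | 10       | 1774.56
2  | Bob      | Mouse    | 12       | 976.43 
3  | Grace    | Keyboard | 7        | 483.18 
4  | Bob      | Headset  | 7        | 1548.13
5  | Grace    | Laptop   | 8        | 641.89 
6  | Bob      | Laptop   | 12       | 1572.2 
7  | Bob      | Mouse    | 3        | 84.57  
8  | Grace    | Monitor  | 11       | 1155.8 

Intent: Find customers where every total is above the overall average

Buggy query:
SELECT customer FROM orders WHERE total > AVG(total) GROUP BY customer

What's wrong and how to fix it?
Bug: AVG() is an aggregate; it can't sit directly in WHERE

Fix: Compute the overall average in a scalar subquery and compare each group's MIN against it in HAVING

Corrected query:
SELECT customer FROM orders GROUP BY customer HAVING MIN(total) > (SELECT AVG(total) FROM orders)

Result:
(no rows)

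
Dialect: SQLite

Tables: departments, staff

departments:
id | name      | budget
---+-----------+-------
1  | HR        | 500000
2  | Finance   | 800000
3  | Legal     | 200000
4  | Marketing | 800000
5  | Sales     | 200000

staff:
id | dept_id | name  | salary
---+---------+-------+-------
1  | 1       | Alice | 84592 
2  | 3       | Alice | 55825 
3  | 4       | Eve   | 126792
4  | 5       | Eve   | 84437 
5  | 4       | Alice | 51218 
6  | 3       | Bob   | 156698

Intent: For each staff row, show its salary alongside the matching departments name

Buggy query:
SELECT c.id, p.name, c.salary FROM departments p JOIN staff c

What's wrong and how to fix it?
Bug: Missing join condition: each staff row is matched to all departments rows instead of just its own

Fix: Specify the join condition linking the foreign key to the parent id

Corrected query:
SELECT c.id, p.name, c.salary FROM departments p JOIN staff c ON c.dept_id = p.id

Result:
id | name      | salary
---+-----------+-------
1  | HR        | 84592 
2  | Legal     | 55825 
3  | Marketing | 126792
4  | Sales     | 84437 
5  | Marketing | 51218 
6  | Legal     | 156698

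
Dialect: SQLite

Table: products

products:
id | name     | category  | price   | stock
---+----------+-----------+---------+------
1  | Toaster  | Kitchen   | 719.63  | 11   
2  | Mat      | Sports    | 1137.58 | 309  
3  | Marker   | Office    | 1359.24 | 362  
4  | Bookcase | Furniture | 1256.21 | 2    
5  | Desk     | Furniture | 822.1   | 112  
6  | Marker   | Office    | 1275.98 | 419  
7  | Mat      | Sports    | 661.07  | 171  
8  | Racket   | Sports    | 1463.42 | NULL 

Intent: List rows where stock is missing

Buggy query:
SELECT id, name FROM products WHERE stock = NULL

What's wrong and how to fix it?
Bug: '= NULL' is always unknown in SQL three-valued logic, so no rows match

Fix: Replace '= NULL' with 'IS NULL'

Corrected query:
SELECT id, name FROM products WHERE stock IS NULL

Result:
id | name  
---+-------
8  | Racket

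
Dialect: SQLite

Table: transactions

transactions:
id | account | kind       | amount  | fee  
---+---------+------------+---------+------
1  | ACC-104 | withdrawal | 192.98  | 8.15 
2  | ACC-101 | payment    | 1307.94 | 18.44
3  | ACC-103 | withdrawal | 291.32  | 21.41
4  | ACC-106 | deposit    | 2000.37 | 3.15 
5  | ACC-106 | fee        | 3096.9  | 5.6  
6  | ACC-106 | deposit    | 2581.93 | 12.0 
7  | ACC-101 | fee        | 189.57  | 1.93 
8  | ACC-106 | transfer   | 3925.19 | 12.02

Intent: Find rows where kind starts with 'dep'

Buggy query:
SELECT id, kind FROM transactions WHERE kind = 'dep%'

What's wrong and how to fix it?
Bug: Wildcards only work with LIKE; '=' treats '%' as a literal character

Fix: Replace '=' with LIKE so 'dep%' is treated as a pattern

Corrected query:
SELECT id, kind FROM transactions WHERE kind LIKE 'dep%'

Result:
id | kind   
---+--------
4  | deposit
6  | deposit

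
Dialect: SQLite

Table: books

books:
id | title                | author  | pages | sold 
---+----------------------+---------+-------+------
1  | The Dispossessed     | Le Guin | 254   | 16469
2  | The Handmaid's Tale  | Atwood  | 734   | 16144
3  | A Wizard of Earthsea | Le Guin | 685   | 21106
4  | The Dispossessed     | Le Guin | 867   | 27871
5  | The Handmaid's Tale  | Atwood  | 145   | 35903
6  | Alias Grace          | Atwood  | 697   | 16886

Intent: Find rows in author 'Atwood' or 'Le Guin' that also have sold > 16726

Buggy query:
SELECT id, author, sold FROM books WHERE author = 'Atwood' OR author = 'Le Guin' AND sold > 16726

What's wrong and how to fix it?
Bug: AND binds tighter than OR, so this parses as author = 'Atwood' OR (author = 'Le Guin' AND sold > 16726)

Fix: Add parentheses around the OR so the AND applies to both alternatives

Corrected query:
SELECT id, author, sold FROM books WHERE (author = 'Atwood' OR author = 'Le Guin') AND sold > 16726

Result:
id | author  | sold 
---+---------+------
3  | Le Guin | 21106
4  | Le Guin | 27871
5  | Atwood  | 35903
6  | Atwood  | 16886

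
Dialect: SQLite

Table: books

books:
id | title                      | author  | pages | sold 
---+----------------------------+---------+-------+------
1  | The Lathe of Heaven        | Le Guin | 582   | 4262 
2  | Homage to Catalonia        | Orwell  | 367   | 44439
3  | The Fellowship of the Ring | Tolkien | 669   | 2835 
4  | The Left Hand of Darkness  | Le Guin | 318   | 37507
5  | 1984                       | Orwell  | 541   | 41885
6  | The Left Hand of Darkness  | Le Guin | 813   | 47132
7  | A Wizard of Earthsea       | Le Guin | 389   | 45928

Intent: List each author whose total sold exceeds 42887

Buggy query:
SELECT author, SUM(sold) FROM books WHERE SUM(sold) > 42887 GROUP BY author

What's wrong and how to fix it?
Bug: Aggregate functions cannot appear in a WHERE clause

Fix: Use HAVING (which filters groups after aggregation) instead of WHERE

Corrected query:
SELECT author, SUM(sold) FROM books GROUP BY author HAVING SUM(sold) > 42887

Result:
author  | SUM(sold)
--------+----------
Le Guin | 134829   
Orwell  | 86324    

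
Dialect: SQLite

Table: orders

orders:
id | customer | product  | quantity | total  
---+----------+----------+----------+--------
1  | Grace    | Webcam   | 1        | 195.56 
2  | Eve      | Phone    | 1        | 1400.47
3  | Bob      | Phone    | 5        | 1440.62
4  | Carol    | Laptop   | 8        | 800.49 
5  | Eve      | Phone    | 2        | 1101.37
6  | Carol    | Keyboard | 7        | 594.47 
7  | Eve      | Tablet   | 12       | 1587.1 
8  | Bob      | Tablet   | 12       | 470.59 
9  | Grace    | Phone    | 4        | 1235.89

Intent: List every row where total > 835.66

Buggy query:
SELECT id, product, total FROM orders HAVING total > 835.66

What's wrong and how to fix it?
Bug: This is a non-aggregate query (no GROUP BY, no aggregates), so in SQLite the HAVING clause is invalid here; a row-level condition belongs in WHERE

Fix: Replace HAVING with WHERE since the condition applies to individual rows

Corrected query:
SELECT id, product, total FROM orders WHERE total > 835.66

Result:
id | product | total  
---+---------+--------
2  | Phone   | 1400.47
3  | Phone   | 1440.62
5  | Phone   | 1101.37
7  | Tablet  | 1587.1 
9  | Phone   | 1235.89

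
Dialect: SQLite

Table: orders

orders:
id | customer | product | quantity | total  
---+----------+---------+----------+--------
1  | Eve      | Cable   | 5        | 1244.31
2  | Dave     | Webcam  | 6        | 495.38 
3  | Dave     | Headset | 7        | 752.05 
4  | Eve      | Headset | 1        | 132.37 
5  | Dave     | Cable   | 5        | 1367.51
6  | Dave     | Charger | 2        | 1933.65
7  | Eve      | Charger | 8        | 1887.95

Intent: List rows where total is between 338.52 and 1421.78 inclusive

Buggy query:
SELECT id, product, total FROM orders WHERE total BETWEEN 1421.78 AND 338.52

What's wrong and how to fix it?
Bug: BETWEEN expects the lower bound first; with 1421.78 AND 338.52 the range is empty

Fix: Write BETWEEN 338.52 AND 1421.78

Corrected query:
SELECT id, product, total FROM orders WHERE total BETWEEN 338.52 AND 1421.78

Result:
id | product | total  
---+---------+--------
1  | Cable   | 1244.31
2  | Webcam  | 495.38 
3  | Headset | 752.05 
5  | Cable   | 1367.51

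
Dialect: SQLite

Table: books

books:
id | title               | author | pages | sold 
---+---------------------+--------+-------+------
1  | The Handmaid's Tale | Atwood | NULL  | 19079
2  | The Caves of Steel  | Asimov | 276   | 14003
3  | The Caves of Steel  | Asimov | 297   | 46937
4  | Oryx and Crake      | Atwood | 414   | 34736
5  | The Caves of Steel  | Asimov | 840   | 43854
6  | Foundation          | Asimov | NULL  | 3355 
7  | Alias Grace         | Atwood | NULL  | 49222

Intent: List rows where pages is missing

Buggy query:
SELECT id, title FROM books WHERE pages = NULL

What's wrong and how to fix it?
Bug: '= NULL' is always unknown in SQL three-valued logic, so no rows match

Fix: Replace '= NULL' with 'IS NULL'

Corrected query:
SELECT id, title FROM books WHERE pages IS NULL

Result:
id | title              
---+--------------------
1  | The Handmaid's Tale
6  | Foundation         
7  | Alias Grace        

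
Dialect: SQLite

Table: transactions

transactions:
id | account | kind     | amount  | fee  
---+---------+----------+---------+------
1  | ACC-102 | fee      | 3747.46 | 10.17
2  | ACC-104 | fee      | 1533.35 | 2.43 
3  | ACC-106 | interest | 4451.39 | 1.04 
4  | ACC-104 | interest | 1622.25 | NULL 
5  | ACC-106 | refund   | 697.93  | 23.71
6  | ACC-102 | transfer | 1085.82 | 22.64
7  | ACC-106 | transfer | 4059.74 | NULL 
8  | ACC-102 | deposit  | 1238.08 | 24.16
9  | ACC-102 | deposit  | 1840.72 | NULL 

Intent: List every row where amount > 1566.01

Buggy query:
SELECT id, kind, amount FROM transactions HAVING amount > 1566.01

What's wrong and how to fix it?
Bug: HAVING filters the output of aggregation, but this query has no GROUP BY and no aggregate functions, so SQLite rejects it (HAVING clause on a non-aggregate query); the condition here is per row

Fix: Replace HAVING with WHERE since the condition applies to individual rows

Corrected query:
SELECT id, kind, amount FROM transactions WHERE amount > 1566.01

Result:
id | kind     | amount 
---+----------+--------
1  | fee      | 3747.46
3  | interest | 4451.39
4  | interest | 1622.25
7  | transfer | 4059.74
9  | deposit  | 1840.72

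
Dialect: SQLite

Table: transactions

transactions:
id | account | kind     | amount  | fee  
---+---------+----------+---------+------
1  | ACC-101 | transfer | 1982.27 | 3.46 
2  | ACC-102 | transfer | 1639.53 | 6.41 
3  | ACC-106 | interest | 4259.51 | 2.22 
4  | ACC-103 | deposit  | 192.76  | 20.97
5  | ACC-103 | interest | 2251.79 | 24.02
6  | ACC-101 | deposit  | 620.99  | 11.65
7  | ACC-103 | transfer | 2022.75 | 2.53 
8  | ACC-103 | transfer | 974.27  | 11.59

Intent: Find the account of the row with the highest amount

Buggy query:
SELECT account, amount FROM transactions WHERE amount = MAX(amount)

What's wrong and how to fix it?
Bug: WHERE is evaluated per row; an aggregate over the whole table isn't defined there

Fix: Use a subquery: WHERE amount = (SELECT MAX(amount) FROM transactions)

Corrected query:
SELECT account, amount FROM transactions WHERE amount = (SELECT MAX(amount) FROM transactions)

Result:
account | amount 
--------+--------
ACC-106 | 4259.51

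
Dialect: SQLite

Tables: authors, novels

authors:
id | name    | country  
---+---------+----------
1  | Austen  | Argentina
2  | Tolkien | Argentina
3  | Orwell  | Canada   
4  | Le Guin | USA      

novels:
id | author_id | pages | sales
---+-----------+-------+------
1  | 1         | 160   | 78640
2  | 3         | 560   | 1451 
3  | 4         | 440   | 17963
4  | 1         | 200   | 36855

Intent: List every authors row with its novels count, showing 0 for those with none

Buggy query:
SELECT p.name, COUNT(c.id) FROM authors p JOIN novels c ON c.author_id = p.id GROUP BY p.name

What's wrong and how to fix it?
Bug: INNER JOIN drops authors rows that have no matching novels rows

Fix: Use LEFT JOIN so parents without children still appear (COUNT(c.id) gives 0)

Corrected query:
SELECT p.name, COUNT(c.id) FROM authors p LEFT JOIN novels c ON c.author_id = p.id GROUP BY p.name

Result:
name    | COUNT(c.id)
--------+------------
Austen  | 2          
Le Guin | 1          
Orwell  | 1          
Tolkien | 0          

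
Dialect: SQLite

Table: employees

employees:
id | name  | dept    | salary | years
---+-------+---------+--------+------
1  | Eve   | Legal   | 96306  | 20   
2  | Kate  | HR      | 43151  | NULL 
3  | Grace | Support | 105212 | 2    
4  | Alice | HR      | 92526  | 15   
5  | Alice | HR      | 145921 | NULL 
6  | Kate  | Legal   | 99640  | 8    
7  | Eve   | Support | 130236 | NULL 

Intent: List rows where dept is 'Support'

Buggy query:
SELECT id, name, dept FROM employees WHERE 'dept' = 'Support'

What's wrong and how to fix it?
Bug: Single quotes denote string literals in SQL; the column name is being compared as a constant string

Fix: Remove the quotes around the column name (or use double quotes for an identifier)

Corrected query:
SELECT id, name, dept FROM employees WHERE dept = 'Support'

Result:
id | name  | dept   
---+-------+--------
3  | Grace | Support
7  | Eve   | Support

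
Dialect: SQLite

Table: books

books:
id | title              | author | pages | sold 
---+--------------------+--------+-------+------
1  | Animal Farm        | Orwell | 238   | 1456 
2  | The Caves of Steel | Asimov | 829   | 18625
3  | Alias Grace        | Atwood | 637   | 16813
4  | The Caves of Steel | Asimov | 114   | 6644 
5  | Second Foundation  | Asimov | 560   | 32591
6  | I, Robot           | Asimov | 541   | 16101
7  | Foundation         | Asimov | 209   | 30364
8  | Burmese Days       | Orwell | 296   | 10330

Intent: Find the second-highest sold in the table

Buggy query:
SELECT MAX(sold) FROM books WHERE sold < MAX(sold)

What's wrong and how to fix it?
Bug: MAX(sold) on the right of the comparison is an aggregate-in-WHERE error

Fix: Put the inner MAX in a scalar subquery

Corrected query:
SELECT MAX(sold) FROM books WHERE sold < (SELECT MAX(sold) FROM books)

Result:
MAX(sold)
---------
30364    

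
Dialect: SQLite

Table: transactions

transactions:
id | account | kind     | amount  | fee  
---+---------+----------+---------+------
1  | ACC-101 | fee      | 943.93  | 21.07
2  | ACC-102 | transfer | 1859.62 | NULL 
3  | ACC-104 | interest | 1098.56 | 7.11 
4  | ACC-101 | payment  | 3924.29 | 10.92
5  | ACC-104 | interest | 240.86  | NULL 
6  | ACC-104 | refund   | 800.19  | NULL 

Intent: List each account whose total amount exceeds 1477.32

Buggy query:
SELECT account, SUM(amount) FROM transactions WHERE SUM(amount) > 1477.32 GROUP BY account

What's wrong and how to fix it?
Bug: Aggregate functions cannot appear in a WHERE clause

Fix: Use HAVING (which filters groups after aggregation) instead of WHERE

Corrected query:
SELECT account, SUM(amount) FROM transactions GROUP BY account HAVING SUM(amount) > 1477.32

Result:
account | SUM(amount)
--------+------------
ACC-101 | 4868.22    
ACC-102 | 1859.62    
ACC-104 | 2139.61    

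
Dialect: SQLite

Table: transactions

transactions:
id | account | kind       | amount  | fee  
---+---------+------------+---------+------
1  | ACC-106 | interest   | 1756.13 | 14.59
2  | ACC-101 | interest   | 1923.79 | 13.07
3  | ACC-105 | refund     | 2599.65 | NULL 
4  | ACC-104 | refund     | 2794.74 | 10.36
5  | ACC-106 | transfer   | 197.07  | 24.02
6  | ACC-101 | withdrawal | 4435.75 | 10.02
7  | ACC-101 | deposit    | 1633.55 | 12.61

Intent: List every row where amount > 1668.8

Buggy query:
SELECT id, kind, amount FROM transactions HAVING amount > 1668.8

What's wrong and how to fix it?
Bug: HAVING filters the output of aggregation, but this query has no GROUP BY and no aggregate functions, so SQLite rejects it (HAVING clause on a non-aggregate query); the condition here is per row

Fix: Use WHERE for row-level filtering

Corrected query:
SELECT id, kind, amount FROM transactions WHERE amount > 1668.8

Result:
id | kind       | amount 
---+------------+--------
1  | interest   | 1756.13
2  | interest   | 1923.79
3  | refund     | 2599.65
4  | refund     | 2794.74
6  | withdrawal | 4435.75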